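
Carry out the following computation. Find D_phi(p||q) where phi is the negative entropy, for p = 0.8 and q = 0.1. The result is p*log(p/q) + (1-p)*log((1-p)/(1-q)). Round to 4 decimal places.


Bregman divergence with negative entropy generator:
D = p*log(p/q) + (1-p)*log((1-p)/(1-q)).
p = 0.8, q = 0.1.
p*log(p/q) = 0.8*log(0.8/0.1) = 1.663553.
(1-p)*log((1-p)/(1-q)) = 0.2*log(0.2/0.9) = -0.300815.
D = 1.663553 + -0.300815 = 1.3627

1.3627


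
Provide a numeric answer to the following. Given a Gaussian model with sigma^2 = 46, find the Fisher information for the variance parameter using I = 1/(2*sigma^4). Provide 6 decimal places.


Fisher information for variance: I(sigma^2) = 1/(2*sigma^4).
sigma^2 = 46, so sigma^4 = 2116.
I = 1/(2*2116) = 1/4232 = 0.000236

0.000236


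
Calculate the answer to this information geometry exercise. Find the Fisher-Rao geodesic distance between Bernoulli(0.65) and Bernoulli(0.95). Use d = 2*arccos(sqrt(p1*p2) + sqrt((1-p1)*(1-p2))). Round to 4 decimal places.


Geodesic distance on Bernoulli manifold:
d(p1,p2) = 2*arccos(sqrt(p1*p2) + sqrt((1-p1)*(1-p2))).
sqrt(p1*p2) = sqrt(0.65*0.95) = 0.785812.
sqrt((1-p1)*(1-p2)) = sqrt(0.35*0.05) = 0.132288.
arg = 0.785812 + 0.132288 = 0.918099.
d = 2*arccos(0.918099) = 0.8151

0.8151


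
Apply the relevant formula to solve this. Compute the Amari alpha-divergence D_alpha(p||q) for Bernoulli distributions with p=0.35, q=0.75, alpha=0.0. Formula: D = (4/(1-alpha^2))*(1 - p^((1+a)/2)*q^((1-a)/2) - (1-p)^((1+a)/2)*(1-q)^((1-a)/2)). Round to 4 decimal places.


Amari alpha-divergence:
D = (4/(1-alpha^2))*(1 - p^((1+a)/2)*q^((1-a)/2) - (1-p)^((1+a)/2)*(1-q)^((1-a)/2)).
alpha = 0.0, p = 0.35, q = 0.75.
e1 = (1+alpha)/2 = 0.5, e2 = (1-alpha)/2 = 0.5.
t1 = p^e1 * q^e2 = 0.35^0.5 * 0.75^0.5 = 0.512348.
t2 = (1-p)^e1 * (1-q)^e2 = 0.65^0.5 * 0.25^0.5 = 0.403113.
4/(1-alpha^2) = 4.0.
D = 4.0*(1 - 0.512348 - 0.403113) = 0.3382

0.3382


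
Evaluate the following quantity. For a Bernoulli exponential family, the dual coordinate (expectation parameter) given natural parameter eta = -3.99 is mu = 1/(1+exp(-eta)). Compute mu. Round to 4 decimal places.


Dual coordinate (expectation parameter) for Bernoulli:
mu = 1/(1+exp(-eta)).
eta = -3.99.
exp(-eta) = exp(3.99) = 54.054889.
mu = 1/(1+54.054889) = 0.0182

0.0182


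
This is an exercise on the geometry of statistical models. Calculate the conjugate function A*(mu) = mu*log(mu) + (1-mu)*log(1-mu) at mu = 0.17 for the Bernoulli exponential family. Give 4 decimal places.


Legendre transform for Bernoulli:
A*(mu) = mu*log(mu) + (1-mu)*log(1-mu).
mu = 0.17, 1-mu = 0.83.
mu*log(mu) = 0.17*log(0.17) = -0.301233.
(1-mu)*log(1-mu) = 0.83*log(0.83) = -0.154654.
A* = -0.301233 + -0.154654 = -0.4559

-0.4559


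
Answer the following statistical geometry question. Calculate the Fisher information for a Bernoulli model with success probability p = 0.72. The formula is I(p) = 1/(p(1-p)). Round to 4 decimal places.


For Bernoulli(p), Fisher information is I(p) = 1/(p*(1-p)).
p = 0.72, 1-p = 0.28.
p*(1-p) = 0.2016.
I(p) = 1/0.2016 = 4.9603

4.9603


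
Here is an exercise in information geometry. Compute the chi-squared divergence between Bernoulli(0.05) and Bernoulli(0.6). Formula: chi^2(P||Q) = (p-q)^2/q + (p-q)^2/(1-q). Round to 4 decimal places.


Chi-squared divergence between Bernoulli distributions:
chi^2 = (p-q)^2/q + (p-q)^2/(1-q).
p = 0.05, q = 0.6, p-q = -0.55.
(p-q)^2 = 0.3025.
term1 = 0.3025/0.6 = 0.504167.
term2 = 0.3025/0.4 = 0.75625.
chi^2 = 0.504167 + 0.75625 = 1.2604

1.2604


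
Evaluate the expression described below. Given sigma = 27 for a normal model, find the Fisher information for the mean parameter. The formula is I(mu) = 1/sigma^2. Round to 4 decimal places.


The Fisher information for the mean of a normal distribution is I(mu) = 1/sigma^2.
sigma = 27, so sigma^2 = 729.
I(mu) = 1/729 = 0.0014

0.0014


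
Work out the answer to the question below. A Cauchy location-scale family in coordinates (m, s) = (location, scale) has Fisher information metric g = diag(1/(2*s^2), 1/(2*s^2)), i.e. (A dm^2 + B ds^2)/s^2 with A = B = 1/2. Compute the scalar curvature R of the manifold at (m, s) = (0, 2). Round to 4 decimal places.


The metric has the form g = (A dm^2 + B ds^2)/s^2 with A = 1/2, B = 1/2.
Substitute u = sqrt(A/B)*m: g = B*(du^2 + ds^2)/s^2, i.e. B times the
Poincare upper half-plane metric, which has constant Gaussian curvature -1.
Scaling a 2D metric by a constant c divides the Gaussian curvature by c,
so K = -1/B = -1/(1/2) = -2.0000 everywhere (the point (m, s) = (0, 2) is irrelevant:
the curvature is constant).
Scalar curvature in dimension 2: R = 2K = -2/(1/2) = -4.0000.

-4.0000


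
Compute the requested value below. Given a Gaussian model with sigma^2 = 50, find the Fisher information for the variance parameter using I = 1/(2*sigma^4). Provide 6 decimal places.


Fisher information for variance: I(sigma^2) = 1/(2*sigma^4).
sigma^2 = 50, so sigma^4 = 2500.
I = 1/(2*2500) = 1/5000 = 0.000200

0.000200


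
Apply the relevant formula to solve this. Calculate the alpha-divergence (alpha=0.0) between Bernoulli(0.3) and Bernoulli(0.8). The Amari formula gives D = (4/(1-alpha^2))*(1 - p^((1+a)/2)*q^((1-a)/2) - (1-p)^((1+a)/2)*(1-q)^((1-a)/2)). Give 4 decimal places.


Amari alpha-divergence:
D = (4/(1-alpha^2))*(1 - p^((1+a)/2)*q^((1-a)/2) - (1-p)^((1+a)/2)*(1-q)^((1-a)/2)).
alpha = 0.0, p = 0.3, q = 0.8.
e1 = (1+alpha)/2 = 0.5, e2 = (1-alpha)/2 = 0.5.
t1 = p^e1 * q^e2 = 0.3^0.5 * 0.8^0.5 = 0.489898.
t2 = (1-p)^e1 * (1-q)^e2 = 0.7^0.5 * 0.2^0.5 = 0.374166.
4/(1-alpha^2) = 4.0.
D = 4.0*(1 - 0.489898 - 0.374166) = 0.5437

0.5437


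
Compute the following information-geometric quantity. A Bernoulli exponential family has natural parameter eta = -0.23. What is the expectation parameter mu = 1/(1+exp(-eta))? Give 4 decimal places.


Dual coordinate (expectation parameter) for Bernoulli:
mu = 1/(1+exp(-eta)).
eta = -0.23.
exp(-eta) = exp(0.23) = 1.2586.
mu = 1/(1+1.2586) = 0.4428

0.4428


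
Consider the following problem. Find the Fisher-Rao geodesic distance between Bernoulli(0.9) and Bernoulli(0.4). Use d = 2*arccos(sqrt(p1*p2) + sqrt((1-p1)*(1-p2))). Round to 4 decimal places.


Geodesic distance on Bernoulli manifold:
d(p1,p2) = 2*arccos(sqrt(p1*p2) + sqrt((1-p1)*(1-p2))).
sqrt(p1*p2) = sqrt(0.9*0.4) = 0.6.
sqrt((1-p1)*(1-p2)) = sqrt(0.1*0.6) = 0.244949.
arg = 0.6 + 0.244949 = 0.844949.
d = 2*arccos(0.844949) = 1.1287

1.1287


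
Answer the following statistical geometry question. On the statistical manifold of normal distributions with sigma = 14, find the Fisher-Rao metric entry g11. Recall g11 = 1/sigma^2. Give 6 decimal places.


For the 2-parameter normal family, the Fisher metric has:
  g11 = 1/sigma^2, g22 = 2/sigma^2.
sigma = 14, sigma^2 = 196.
g11 = 0.005102

0.005102


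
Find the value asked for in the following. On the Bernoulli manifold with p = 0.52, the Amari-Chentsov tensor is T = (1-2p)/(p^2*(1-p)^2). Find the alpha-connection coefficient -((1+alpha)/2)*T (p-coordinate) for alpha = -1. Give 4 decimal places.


Skewness (Amari-Chentsov) tensor: T = (1-2p)/(p^2*(1-p)^2).
p = 0.52, 1-2p = -0.04, p^2 = 0.2704, (1-p)^2 = 0.2304.
T = -0.04/(0.2704 * 0.2304) = -0.642053.
In the p-coordinate, Gamma^(alpha) = Gamma^(0) - (alpha/2)*T with Gamma^(0) = (1/2)*g'(p) = -T/2,
so Gamma^(alpha) = -((1+alpha)/2)*T.
alpha = -1, -(1+alpha)/2 = 0.0.
Gamma = 0.0 * -0.642053 = 0.0000

0.0000


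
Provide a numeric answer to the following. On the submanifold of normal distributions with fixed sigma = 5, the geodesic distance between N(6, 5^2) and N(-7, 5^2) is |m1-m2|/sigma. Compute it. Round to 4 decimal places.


On the fixed-variance normal subfamily, geodesic distance = |m1-m2|/sigma.
|6 - -7| = 13.
sigma = 5.
d = 13/5 = 2.6000

2.6000


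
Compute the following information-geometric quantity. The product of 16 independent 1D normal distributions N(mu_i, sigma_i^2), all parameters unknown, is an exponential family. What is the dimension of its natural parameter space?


Exponential family dimension calculation:
Each univariate normal has two natural parameters (mu/sigma^2 and -1/(2 sigma^2)).
With 16 independent components, dim = 2 * 16 = 32.

32


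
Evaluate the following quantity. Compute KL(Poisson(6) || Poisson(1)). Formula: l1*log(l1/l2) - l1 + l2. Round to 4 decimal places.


KL divergence for Poisson:
KL = l1*log(l1/l2) - l1 + l2.
l1 = 6, l2 = 1.
log(6/1) = 1.791759.
l1*log(l1/l2) = 6 * 1.791759 = 10.750557.
KL = 10.750557 - 6 + 1 = 5.7506

5.7506


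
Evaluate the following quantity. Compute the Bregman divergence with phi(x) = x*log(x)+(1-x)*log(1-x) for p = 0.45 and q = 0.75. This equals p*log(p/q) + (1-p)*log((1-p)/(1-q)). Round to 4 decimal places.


Bregman divergence with negative entropy generator:
D = p*log(p/q) + (1-p)*log((1-p)/(1-q)).
p = 0.45, q = 0.75.
p*log(p/q) = 0.45*log(0.45/0.75) = -0.229872.
(1-p)*log((1-p)/(1-q)) = 0.55*log(0.55/0.25) = 0.433652.
D = -0.229872 + 0.433652 = 0.2038

0.2038


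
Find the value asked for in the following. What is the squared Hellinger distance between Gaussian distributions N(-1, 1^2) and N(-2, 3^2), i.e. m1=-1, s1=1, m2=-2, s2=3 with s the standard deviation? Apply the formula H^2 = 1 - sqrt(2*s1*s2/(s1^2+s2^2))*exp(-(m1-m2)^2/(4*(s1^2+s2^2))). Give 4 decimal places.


Squared Hellinger distance for Gaussians:
H^2 = 1 - sqrt(2*s1*s2/(s1^2+s2^2)) * exp(-(m1-m2)^2/(4*(s1^2+s2^2))).
s1^2 = 1, s2^2 = 9, s1^2+s2^2 = 10.
sqrt(2*1*3/(10)) = 0.774597.
(m1-m2)^2 = (1)^2 = 1.
exp(-1/(4*10)) = exp(-0.025) = 0.97531.
H^2 = 1 - 0.774597*0.97531 = 0.2445

0.2445


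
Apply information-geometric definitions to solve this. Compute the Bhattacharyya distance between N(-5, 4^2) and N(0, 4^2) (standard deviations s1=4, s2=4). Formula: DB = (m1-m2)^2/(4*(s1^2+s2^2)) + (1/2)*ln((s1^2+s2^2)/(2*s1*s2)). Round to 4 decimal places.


Bhattacharyya distance between two Gaussians:
DB = (m1-m2)^2/(4*(s1^2+s2^2)) + (1/2)*ln((s1^2+s2^2)/(2*s1*s2)).
(m1-m2)^2 = (-5)^2 = 25.
s1^2+s2^2 = 16 + 16 = 32.
term1 = 25/128 = 0.195312.
term2 = 0.5*ln(32/32.0) = 0.0.
DB = 0.195312 + 0.0 = 0.1953

0.1953


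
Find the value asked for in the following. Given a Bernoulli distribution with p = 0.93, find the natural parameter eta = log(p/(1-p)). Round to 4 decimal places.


Natural parameter for Bernoulli: eta = log(p/(1-p)).
p = 0.93, 1-p = 0.07.
p/(1-p) = 13.285714.
eta = log(13.285714) = 2.5867

2.5867


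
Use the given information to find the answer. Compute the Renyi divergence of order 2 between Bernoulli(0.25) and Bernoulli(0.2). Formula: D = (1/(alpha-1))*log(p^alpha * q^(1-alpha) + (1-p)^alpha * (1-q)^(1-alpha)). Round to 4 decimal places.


Renyi divergence of order alpha between Bernoulli distributions:
D = (1/(alpha-1))*log(p^alpha * q^(1-alpha) + (1-p)^alpha * (1-q)^(1-alpha)).
alpha = 2, p = 0.25, q = 0.2.
p^alpha * q^(1-alpha) = 0.25^2 * 0.2^-1 = 0.3125.
(1-p)^alpha * (1-q)^(1-alpha) = 0.75^2 * 0.8^-1 = 0.703125.
sum = 0.3125 + 0.703125 = 1.015625.
D = (1/1)*log(1.015625) = 0.0155

0.0155


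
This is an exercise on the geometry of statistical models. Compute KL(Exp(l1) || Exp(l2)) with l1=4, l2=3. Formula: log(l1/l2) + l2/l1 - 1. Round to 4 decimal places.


KL divergence for exponential family:
KL = log(l1/l2) + l2/l1 - 1.
log(4/3) = 0.287682.
3/4 = 0.75.
KL = 0.287682 + 0.75 - 1 = 0.0377

0.0377


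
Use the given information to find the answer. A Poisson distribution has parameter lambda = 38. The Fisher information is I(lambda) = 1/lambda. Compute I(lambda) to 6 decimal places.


Fisher information for Poisson: I(lambda) = 1/lambda.
lambda = 38.
I(lambda) = 1/38 = 0.026316

0.026316


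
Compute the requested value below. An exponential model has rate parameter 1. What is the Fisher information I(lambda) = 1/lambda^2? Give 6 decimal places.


Fisher information for exponential: I(lambda) = 1/lambda^2.
lambda = 1, lambda^2 = 1.
I = 1/1 = 1.000000

1.000000


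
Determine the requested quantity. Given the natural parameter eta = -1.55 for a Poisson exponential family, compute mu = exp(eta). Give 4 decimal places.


Expectation parameter for Poisson exponential family:
mu = exp(eta).
eta = -1.55.
mu = exp(-1.55) = 0.2122

0.2122


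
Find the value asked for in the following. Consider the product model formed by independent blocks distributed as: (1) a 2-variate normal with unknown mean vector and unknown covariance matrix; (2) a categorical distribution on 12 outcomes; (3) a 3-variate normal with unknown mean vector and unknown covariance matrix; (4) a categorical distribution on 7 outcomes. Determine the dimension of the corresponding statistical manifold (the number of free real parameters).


The dimension of a statistical manifold equals the number of free
(independent) real parameters of the model. For a product of independent
blocks the parameter counts add.
- 2-variate normal: 2 (mean) + 2*3/2 = 3 (symmetric covariance) = 5.
- categorical on 12 outcomes (probabilities sum to 1): 12-1 = 11.
- 3-variate normal: 3 (mean) + 3*4/2 = 6 (symmetric covariance) = 9.
- categorical on 7 outcomes (probabilities sum to 1): 7-1 = 6.
Total = 5 + 11 + 9 + 6 = 31.
Dimension = 31

31


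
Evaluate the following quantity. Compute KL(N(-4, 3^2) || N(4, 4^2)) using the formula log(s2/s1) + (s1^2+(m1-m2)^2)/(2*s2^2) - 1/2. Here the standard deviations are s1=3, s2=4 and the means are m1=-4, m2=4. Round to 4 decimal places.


KL divergence between normal distributions:
KL = log(s2/s1) + (s1^2 + (m1-m2)^2)/(2*s2^2) - 1/2.
log(4/3) = 0.287682.
(3^2 + (-4-4)^2)/(2*4^2) = (9 + 64)/32 = 2.28125.
KL = 0.287682 + 2.28125 - 0.5 = 2.0689

2.0689


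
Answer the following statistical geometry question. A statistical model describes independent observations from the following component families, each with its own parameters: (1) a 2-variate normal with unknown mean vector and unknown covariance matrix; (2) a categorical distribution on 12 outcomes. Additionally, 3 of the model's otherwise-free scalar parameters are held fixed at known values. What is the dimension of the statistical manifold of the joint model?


The dimension of a statistical manifold equals the number of free
(independent) real parameters of the model. For a product of independent
blocks the parameter counts add.
- 2-variate normal: 2 (mean) + 2*3/2 = 3 (symmetric covariance) = 5.
- categorical on 12 outcomes (probabilities sum to 1): 12-1 = 11.
Total = 5 + 11 = 16.
3 parameter(s) fixed at known values: 16 - 3 = 13.
Dimension = 13

13


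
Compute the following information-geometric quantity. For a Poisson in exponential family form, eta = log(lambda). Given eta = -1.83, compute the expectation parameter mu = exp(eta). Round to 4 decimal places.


Expectation parameter for Poisson exponential family:
mu = exp(eta).
eta = -1.83.
mu = exp(-1.83) = 0.1604

0.1604


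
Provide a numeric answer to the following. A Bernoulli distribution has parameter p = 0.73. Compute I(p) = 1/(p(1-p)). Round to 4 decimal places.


For Bernoulli(p), Fisher information is I(p) = 1/(p*(1-p)).
p = 0.73, 1-p = 0.27.
p*(1-p) = 0.1971.
I(p) = 1/0.1971 = 5.0736

5.0736


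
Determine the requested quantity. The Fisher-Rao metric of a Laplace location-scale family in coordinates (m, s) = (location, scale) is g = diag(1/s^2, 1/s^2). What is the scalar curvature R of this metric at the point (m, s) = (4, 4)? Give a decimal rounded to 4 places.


The metric has the form g = (A dm^2 + B ds^2)/s^2 with A = 1, B = 1.
Substitute u = sqrt(A/B)*m: g = B*(du^2 + ds^2)/s^2, i.e. B times the
Poincare upper half-plane metric, which has constant Gaussian curvature -1.
Scaling a 2D metric by a constant c divides the Gaussian curvature by c,
so K = -1/B = -1/(1) = -1.0000 everywhere (the point (m, s) = (4, 4) is irrelevant:
the curvature is constant).
Scalar curvature in dimension 2: R = 2K = -2/(1) = -2.0000.

-2.0000


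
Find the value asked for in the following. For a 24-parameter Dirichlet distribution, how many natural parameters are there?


Exponential family dimension calculation:
Dirichlet with 24 components has 24 natural parameters.

24


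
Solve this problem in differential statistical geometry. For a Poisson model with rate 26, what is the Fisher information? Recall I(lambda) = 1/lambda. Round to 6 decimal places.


Fisher information for Poisson: I(lambda) = 1/lambda.
lambda = 26.
I(lambda) = 1/26 = 0.038462

0.038462


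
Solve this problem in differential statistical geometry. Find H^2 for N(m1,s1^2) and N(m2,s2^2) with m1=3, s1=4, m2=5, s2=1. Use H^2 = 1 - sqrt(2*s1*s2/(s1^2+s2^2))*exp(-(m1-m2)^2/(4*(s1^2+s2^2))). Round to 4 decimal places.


Squared Hellinger distance for Gaussians:
H^2 = 1 - sqrt(2*s1*s2/(s1^2+s2^2)) * exp(-(m1-m2)^2/(4*(s1^2+s2^2))).
s1^2 = 16, s2^2 = 1, s1^2+s2^2 = 17.
sqrt(2*4*1/(17)) = 0.685994.
(m1-m2)^2 = (-2)^2 = 4.
exp(-4/(4*17)) = exp(-0.058824) = 0.942873.
H^2 = 1 - 0.685994*0.942873 = 0.3532

0.3532


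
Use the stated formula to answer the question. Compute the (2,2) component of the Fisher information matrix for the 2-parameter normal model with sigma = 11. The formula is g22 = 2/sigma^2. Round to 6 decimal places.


For the 2-parameter normal family, the Fisher metric has:
  g11 = 1/sigma^2, g22 = 2/sigma^2.
sigma = 11, sigma^2 = 121.
g22 = 0.016529

0.016529


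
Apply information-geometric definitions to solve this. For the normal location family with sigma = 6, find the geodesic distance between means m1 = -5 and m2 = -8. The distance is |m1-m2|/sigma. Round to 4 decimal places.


On the fixed-variance normal subfamily, geodesic distance = |m1-m2|/sigma.
|-5 - -8| = 3.
sigma = 6.
d = 3/6 = 0.5000

0.5000


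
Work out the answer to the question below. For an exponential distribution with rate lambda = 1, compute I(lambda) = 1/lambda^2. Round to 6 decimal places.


Fisher information for exponential: I(lambda) = 1/lambda^2.
lambda = 1, lambda^2 = 1.
I = 1/1 = 1.000000

1.000000


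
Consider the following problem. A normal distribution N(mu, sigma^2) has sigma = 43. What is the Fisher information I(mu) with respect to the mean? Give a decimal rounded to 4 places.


The Fisher information for the mean of a normal distribution is I(mu) = 1/sigma^2.
sigma = 43, so sigma^2 = 1849.
I(mu) = 1/1849 = 0.0005

0.0005


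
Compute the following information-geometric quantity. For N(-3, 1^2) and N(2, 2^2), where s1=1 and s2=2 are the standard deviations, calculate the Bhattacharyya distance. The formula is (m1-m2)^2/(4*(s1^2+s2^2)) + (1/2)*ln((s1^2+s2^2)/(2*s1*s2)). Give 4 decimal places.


Bhattacharyya distance between two Gaussians:
DB = (m1-m2)^2/(4*(s1^2+s2^2)) + (1/2)*ln((s1^2+s2^2)/(2*s1*s2)).
(m1-m2)^2 = (-5)^2 = 25.
s1^2+s2^2 = 1 + 4 = 5.
term1 = 25/20 = 1.25.
term2 = 0.5*ln(5/4.0) = 0.111572.
DB = 1.25 + 0.111572 = 1.3616

1.3616


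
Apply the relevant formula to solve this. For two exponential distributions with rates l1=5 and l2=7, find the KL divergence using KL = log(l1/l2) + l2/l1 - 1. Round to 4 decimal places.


KL divergence for exponential family:
KL = log(l1/l2) + l2/l1 - 1.
log(5/7) = -0.336472.
7/5 = 1.4.
KL = -0.336472 + 1.4 - 1 = 0.0635

0.0635


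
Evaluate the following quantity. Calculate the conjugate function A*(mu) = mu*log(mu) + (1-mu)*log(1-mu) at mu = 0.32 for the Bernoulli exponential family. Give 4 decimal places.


Legendre transform for Bernoulli:
A*(mu) = mu*log(mu) + (1-mu)*log(1-mu).
mu = 0.32, 1-mu = 0.68.
mu*log(mu) = 0.32*log(0.32) = -0.364619.
(1-mu)*log(1-mu) = 0.68*log(0.68) = -0.26225.
A* = -0.364619 + -0.26225 = -0.6269

-0.6269


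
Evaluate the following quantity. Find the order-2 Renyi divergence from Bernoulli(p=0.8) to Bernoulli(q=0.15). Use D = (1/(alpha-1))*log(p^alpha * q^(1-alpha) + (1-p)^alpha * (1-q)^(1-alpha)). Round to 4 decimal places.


Renyi divergence of order alpha between Bernoulli distributions:
D = (1/(alpha-1))*log(p^alpha * q^(1-alpha) + (1-p)^alpha * (1-q)^(1-alpha)).
alpha = 2, p = 0.8, q = 0.15.
p^alpha * q^(1-alpha) = 0.8^2 * 0.15^-1 = 4.266667.
(1-p)^alpha * (1-q)^(1-alpha) = 0.2^2 * 0.85^-1 = 0.047059.
sum = 4.266667 + 0.047059 = 4.313725.
D = (1/1)*log(4.313725) = 1.4618

1.4618


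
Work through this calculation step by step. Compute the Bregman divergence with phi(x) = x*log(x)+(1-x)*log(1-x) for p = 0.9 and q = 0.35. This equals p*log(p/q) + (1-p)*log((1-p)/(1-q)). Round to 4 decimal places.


Bregman divergence with negative entropy generator:
D = p*log(p/q) + (1-p)*log((1-p)/(1-q)).
p = 0.9, q = 0.35.
p*log(p/q) = 0.9*log(0.9/0.35) = 0.850015.
(1-p)*log((1-p)/(1-q)) = 0.1*log(0.1/0.65) = -0.18718.
D = 0.850015 + -0.18718 = 0.6628

0.6628


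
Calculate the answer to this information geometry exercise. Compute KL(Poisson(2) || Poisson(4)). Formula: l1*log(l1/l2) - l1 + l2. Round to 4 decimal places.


KL divergence for Poisson:
KL = l1*log(l1/l2) - l1 + l2.
l1 = 2, l2 = 4.
log(2/4) = -0.693147.
l1*log(l1/l2) = 2 * -0.693147 = -1.386294.
KL = -1.386294 - 2 + 4 = 0.6137

0.6137


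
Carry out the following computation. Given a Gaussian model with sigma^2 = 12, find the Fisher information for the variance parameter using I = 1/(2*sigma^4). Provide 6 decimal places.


Fisher information for variance: I(sigma^2) = 1/(2*sigma^4).
sigma^2 = 12, so sigma^4 = 144.
I = 1/(2*144) = 1/288 = 0.003472

0.003472


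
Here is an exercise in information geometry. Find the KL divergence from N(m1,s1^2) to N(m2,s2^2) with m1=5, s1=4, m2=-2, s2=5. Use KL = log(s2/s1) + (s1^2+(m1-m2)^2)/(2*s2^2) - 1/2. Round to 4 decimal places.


KL divergence between normal distributions:
KL = log(s2/s1) + (s1^2 + (m1-m2)^2)/(2*s2^2) - 1/2.
log(5/4) = 0.223144.
(4^2 + (5--2)^2)/(2*5^2) = (16 + 49)/50 = 1.3.
KL = 0.223144 + 1.3 - 0.5 = 1.0231

1.0231


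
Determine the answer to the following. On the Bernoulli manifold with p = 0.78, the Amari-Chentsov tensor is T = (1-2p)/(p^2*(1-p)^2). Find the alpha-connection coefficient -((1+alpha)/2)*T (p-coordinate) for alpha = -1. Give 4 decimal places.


Skewness (Amari-Chentsov) tensor: T = (1-2p)/(p^2*(1-p)^2).
p = 0.78, 1-2p = -0.56, p^2 = 0.6084, (1-p)^2 = 0.0484.
T = -0.56/(0.6084 * 0.0484) = -19.017502.
In the p-coordinate, Gamma^(alpha) = Gamma^(0) - (alpha/2)*T with Gamma^(0) = (1/2)*g'(p) = -T/2,
so Gamma^(alpha) = -((1+alpha)/2)*T.
alpha = -1, -(1+alpha)/2 = 0.0.
Gamma = 0.0 * -19.017502 = 0.0000

0.0000


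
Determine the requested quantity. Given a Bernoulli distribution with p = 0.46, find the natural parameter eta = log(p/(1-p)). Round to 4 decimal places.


Natural parameter for Bernoulli: eta = log(p/(1-p)).
p = 0.46, 1-p = 0.54.
p/(1-p) = 0.851852.
eta = log(0.851852) = -0.1603

-0.1603


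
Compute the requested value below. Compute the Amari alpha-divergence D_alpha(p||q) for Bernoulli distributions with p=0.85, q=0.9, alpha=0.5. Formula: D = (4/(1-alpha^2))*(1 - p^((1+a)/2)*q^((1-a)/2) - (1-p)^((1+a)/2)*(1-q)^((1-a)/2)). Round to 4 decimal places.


Amari alpha-divergence:
D = (4/(1-alpha^2))*(1 - p^((1+a)/2)*q^((1-a)/2) - (1-p)^((1+a)/2)*(1-q)^((1-a)/2)).
alpha = 0.5, p = 0.85, q = 0.9.
e1 = (1+alpha)/2 = 0.75, e2 = (1-alpha)/2 = 0.25.
t1 = p^e1 * q^e2 = 0.85^0.75 * 0.9^0.25 = 0.862233.
t2 = (1-p)^e1 * (1-q)^e2 = 0.15^0.75 * 0.1^0.25 = 0.13554.
4/(1-alpha^2) = 5.333333.
D = 5.333333*(1 - 0.862233 - 0.13554) = 0.0119

0.0119


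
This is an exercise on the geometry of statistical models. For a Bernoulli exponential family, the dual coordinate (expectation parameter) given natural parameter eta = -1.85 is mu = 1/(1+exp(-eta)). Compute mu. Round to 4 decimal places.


Dual coordinate (expectation parameter) for Bernoulli:
mu = 1/(1+exp(-eta)).
eta = -1.85.
exp(-eta) = exp(1.85) = 6.35982.
mu = 1/(1+6.35982) = 0.1359

0.1359


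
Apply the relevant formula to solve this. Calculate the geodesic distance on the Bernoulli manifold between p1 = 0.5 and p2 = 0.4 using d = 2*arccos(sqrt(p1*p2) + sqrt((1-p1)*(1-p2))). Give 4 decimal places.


Geodesic distance on Bernoulli manifold:
d(p1,p2) = 2*arccos(sqrt(p1*p2) + sqrt((1-p1)*(1-p2))).
sqrt(p1*p2) = sqrt(0.5*0.4) = 0.447214.
sqrt((1-p1)*(1-p2)) = sqrt(0.5*0.6) = 0.547723.
arg = 0.447214 + 0.547723 = 0.994936.
d = 2*arccos(0.994936) = 0.2014

0.2014


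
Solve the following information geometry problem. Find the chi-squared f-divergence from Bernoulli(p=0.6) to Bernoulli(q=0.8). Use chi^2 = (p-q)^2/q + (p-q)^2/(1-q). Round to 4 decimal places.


Chi-squared divergence between Bernoulli distributions:
chi^2 = (p-q)^2/q + (p-q)^2/(1-q).
p = 0.6, q = 0.8, p-q = -0.2.
(p-q)^2 = 0.04.
term1 = 0.04/0.8 = 0.05.
term2 = 0.04/0.2 = 0.2.
chi^2 = 0.05 + 0.2 = 0.2500

0.2500


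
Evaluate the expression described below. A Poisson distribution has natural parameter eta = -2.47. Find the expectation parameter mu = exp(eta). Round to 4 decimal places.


Expectation parameter for Poisson exponential family:
mu = exp(eta).
eta = -2.47.
mu = exp(-2.47) = 0.0846

0.0846


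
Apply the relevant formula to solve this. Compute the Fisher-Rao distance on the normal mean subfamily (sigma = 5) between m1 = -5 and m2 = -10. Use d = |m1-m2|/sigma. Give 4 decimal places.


On the fixed-variance normal subfamily, geodesic distance = |m1-m2|/sigma.
|-5 - -10| = 5.
sigma = 5.
d = 5/5 = 1.0000

1.0000


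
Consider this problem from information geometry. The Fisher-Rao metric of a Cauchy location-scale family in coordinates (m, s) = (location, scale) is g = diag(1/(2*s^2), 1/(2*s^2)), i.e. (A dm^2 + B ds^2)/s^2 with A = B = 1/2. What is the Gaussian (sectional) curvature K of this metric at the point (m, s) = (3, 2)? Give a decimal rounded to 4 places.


The metric has the form g = (A dm^2 + B ds^2)/s^2 with A = 1/2, B = 1/2.
Substitute u = sqrt(A/B)*m: g = B*(du^2 + ds^2)/s^2, i.e. B times the
Poincare upper half-plane metric, which has constant Gaussian curvature -1.
Scaling a 2D metric by a constant c divides the Gaussian curvature by c,
so K = -1/B = -1/(1/2) = -2.0000 everywhere (the point (m, s) = (3, 2) is irrelevant:
the curvature is constant).
The requested Gaussian curvature is K = -2.0000.

-2.0000


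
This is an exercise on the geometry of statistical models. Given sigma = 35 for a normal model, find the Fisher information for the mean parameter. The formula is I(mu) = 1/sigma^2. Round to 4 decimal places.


The Fisher information for the mean of a normal distribution is I(mu) = 1/sigma^2.
sigma = 35, so sigma^2 = 1225.
I(mu) = 1/1225 = 0.0008

0.0008


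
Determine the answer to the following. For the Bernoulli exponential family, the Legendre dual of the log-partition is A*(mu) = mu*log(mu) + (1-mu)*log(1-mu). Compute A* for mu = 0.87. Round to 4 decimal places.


Legendre transform for Bernoulli:
A*(mu) = mu*log(mu) + (1-mu)*log(1-mu).
mu = 0.87, 1-mu = 0.13.
mu*log(mu) = 0.87*log(0.87) = -0.121158.
(1-mu)*log(1-mu) = 0.13*log(0.13) = -0.265229.
A* = -0.121158 + -0.265229 = -0.3864

-0.3864


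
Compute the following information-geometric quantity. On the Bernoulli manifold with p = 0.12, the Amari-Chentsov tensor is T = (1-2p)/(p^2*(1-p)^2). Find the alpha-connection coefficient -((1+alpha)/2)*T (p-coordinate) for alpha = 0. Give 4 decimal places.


Skewness (Amari-Chentsov) tensor: T = (1-2p)/(p^2*(1-p)^2).
p = 0.12, 1-2p = 0.76, p^2 = 0.0144, (1-p)^2 = 0.7744.
T = 0.76/(0.0144 * 0.7744) = 68.153122.
In the p-coordinate, Gamma^(alpha) = Gamma^(0) - (alpha/2)*T with Gamma^(0) = (1/2)*g'(p) = -T/2,
so Gamma^(alpha) = -((1+alpha)/2)*T.
alpha = 0, -(1+alpha)/2 = -0.5.
Gamma = -0.5 * 68.153122 = -34.0766

-34.0766


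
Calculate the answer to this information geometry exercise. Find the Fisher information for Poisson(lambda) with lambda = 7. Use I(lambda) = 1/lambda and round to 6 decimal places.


Fisher information for Poisson: I(lambda) = 1/lambda.
lambda = 7.
I(lambda) = 1/7 = 0.142857

0.142857


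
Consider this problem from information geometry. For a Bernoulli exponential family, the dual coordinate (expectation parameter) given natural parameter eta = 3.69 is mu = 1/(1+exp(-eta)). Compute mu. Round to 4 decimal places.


Dual coordinate (expectation parameter) for Bernoulli:
mu = 1/(1+exp(-eta)).
eta = 3.69.
exp(-eta) = exp(-3.69) = 0.024972.
mu = 1/(1+0.024972) = 0.9756

0.9756


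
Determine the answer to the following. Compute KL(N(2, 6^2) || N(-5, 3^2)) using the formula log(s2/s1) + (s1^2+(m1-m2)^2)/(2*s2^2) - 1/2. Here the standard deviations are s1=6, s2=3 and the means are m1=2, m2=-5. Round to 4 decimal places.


KL divergence between normal distributions:
KL = log(s2/s1) + (s1^2 + (m1-m2)^2)/(2*s2^2) - 1/2.
log(3/6) = -0.693147.
(6^2 + (2--5)^2)/(2*3^2) = (36 + 49)/18 = 4.722222.
KL = -0.693147 + 4.722222 - 0.5 = 3.5291

3.5291


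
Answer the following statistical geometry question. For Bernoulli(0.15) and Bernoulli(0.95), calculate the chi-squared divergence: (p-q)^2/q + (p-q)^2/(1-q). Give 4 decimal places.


Chi-squared divergence between Bernoulli distributions:
chi^2 = (p-q)^2/q + (p-q)^2/(1-q).
p = 0.15, q = 0.95, p-q = -0.8.
(p-q)^2 = 0.64.
term1 = 0.64/0.95 = 0.673684.
term2 = 0.64/0.05 = 12.8.
chi^2 = 0.673684 + 12.8 = 13.4737

13.4737


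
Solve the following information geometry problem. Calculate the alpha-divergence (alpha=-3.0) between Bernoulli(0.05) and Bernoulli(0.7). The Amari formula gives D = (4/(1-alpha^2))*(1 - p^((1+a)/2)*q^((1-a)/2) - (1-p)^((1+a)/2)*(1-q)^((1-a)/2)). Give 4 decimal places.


Amari alpha-divergence:
D = (4/(1-alpha^2))*(1 - p^((1+a)/2)*q^((1-a)/2) - (1-p)^((1+a)/2)*(1-q)^((1-a)/2)).
alpha = -3.0, p = 0.05, q = 0.7.
e1 = (1+alpha)/2 = -1.0, e2 = (1-alpha)/2 = 2.0.
t1 = p^e1 * q^e2 = 0.05^-1.0 * 0.7^2.0 = 9.8.
t2 = (1-p)^e1 * (1-q)^e2 = 0.95^-1.0 * 0.3^2.0 = 0.094737.
4/(1-alpha^2) = -0.5.
D = -0.5*(1 - 9.8 - 0.094737) = 4.4474

4.4474


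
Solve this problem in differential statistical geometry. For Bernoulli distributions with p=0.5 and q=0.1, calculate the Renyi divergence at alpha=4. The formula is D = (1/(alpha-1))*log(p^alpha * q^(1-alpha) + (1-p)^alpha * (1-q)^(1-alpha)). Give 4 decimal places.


Renyi divergence of order alpha between Bernoulli distributions:
D = (1/(alpha-1))*log(p^alpha * q^(1-alpha) + (1-p)^alpha * (1-q)^(1-alpha)).
alpha = 4, p = 0.5, q = 0.1.
p^alpha * q^(1-alpha) = 0.5^4 * 0.1^-3 = 62.5.
(1-p)^alpha * (1-q)^(1-alpha) = 0.5^4 * 0.9^-3 = 0.085734.
sum = 62.5 + 0.085734 = 62.585734.
D = (1/3)*log(62.585734) = 1.3788

1.3788


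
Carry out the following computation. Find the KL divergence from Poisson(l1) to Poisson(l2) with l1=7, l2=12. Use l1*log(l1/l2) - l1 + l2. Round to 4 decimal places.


KL divergence for Poisson:
KL = l1*log(l1/l2) - l1 + l2.
l1 = 7, l2 = 12.
log(7/12) = -0.538997.
l1*log(l1/l2) = 7 * -0.538997 = -3.772976.
KL = -3.772976 - 7 + 12 = 1.2270

1.2270


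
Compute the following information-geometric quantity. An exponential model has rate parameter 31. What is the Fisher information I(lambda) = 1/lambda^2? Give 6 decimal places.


Fisher information for exponential: I(lambda) = 1/lambda^2.
lambda = 31, lambda^2 = 961.
I = 1/961 = 0.001041

0.001041


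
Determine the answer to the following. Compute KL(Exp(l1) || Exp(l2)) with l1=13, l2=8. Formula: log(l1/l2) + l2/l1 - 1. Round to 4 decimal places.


KL divergence for exponential family:
KL = log(l1/l2) + l2/l1 - 1.
log(13/8) = 0.485508.
8/13 = 0.615385.
KL = 0.485508 + 0.615385 - 1 = 0.1009

0.1009


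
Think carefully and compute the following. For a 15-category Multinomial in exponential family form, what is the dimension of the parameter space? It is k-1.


Exponential family dimension calculation:
For Multinomial with k=15 categories, dim = k-1 = 14.

14


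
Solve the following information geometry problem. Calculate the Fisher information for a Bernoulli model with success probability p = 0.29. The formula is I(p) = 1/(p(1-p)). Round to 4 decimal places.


For Bernoulli(p), Fisher information is I(p) = 1/(p*(1-p)).
p = 0.29, 1-p = 0.71.
p*(1-p) = 0.2059.
I(p) = 1/0.2059 = 4.8567

4.8567


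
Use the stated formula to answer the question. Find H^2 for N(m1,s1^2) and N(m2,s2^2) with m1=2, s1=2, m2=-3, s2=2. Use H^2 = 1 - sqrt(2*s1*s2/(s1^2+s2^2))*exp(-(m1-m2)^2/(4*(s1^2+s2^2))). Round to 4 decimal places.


Squared Hellinger distance for Gaussians:
H^2 = 1 - sqrt(2*s1*s2/(s1^2+s2^2)) * exp(-(m1-m2)^2/(4*(s1^2+s2^2))).
s1^2 = 4, s2^2 = 4, s1^2+s2^2 = 8.
sqrt(2*2*2/(8)) = 1.0.
(m1-m2)^2 = (5)^2 = 25.
exp(-25/(4*8)) = exp(-0.78125) = 0.457833.
H^2 = 1 - 1.0*0.457833 = 0.5422

0.5422


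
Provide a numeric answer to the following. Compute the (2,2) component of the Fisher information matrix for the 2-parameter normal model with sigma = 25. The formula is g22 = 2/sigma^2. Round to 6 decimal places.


For the 2-parameter normal family, the Fisher metric has:
  g11 = 1/sigma^2, g22 = 2/sigma^2.
sigma = 25, sigma^2 = 625.
g22 = 0.003200

0.003200


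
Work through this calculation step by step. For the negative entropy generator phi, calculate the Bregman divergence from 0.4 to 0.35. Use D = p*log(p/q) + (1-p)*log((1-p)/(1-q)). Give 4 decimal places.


Bregman divergence with negative entropy generator:
D = p*log(p/q) + (1-p)*log((1-p)/(1-q)).
p = 0.4, q = 0.35.
p*log(p/q) = 0.4*log(0.4/0.35) = 0.053413.
(1-p)*log((1-p)/(1-q)) = 0.6*log(0.6/0.65) = -0.048026.
D = 0.053413 + -0.048026 = 0.0054

0.0054


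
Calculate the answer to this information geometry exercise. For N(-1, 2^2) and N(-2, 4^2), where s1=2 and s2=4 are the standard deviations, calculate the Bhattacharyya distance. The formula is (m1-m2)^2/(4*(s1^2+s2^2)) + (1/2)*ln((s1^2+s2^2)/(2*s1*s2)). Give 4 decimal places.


Bhattacharyya distance between two Gaussians:
DB = (m1-m2)^2/(4*(s1^2+s2^2)) + (1/2)*ln((s1^2+s2^2)/(2*s1*s2)).
(m1-m2)^2 = (1)^2 = 1.
s1^2+s2^2 = 4 + 16 = 20.
term1 = 1/80 = 0.0125.
term2 = 0.5*ln(20/16.0) = 0.111572.
DB = 0.0125 + 0.111572 = 0.1241

0.1241


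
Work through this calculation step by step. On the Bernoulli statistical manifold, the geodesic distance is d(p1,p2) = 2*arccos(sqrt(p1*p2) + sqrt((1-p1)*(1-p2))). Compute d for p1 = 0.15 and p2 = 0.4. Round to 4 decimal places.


Geodesic distance on Bernoulli manifold:
d(p1,p2) = 2*arccos(sqrt(p1*p2) + sqrt((1-p1)*(1-p2))).
sqrt(p1*p2) = sqrt(0.15*0.4) = 0.244949.
sqrt((1-p1)*(1-p2)) = sqrt(0.85*0.6) = 0.714143.
arg = 0.244949 + 0.714143 = 0.959092.
d = 2*arccos(0.959092) = 0.5740

0.5740


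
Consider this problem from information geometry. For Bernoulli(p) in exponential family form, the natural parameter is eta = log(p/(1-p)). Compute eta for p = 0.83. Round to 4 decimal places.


Natural parameter for Bernoulli: eta = log(p/(1-p)).
p = 0.83, 1-p = 0.17.
p/(1-p) = 4.882353.
eta = log(4.882353) = 1.5856

1.5856


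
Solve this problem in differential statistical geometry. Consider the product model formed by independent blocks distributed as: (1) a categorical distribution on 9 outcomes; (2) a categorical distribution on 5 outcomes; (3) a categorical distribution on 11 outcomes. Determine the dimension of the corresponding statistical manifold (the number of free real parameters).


The dimension of a statistical manifold equals the number of free
(independent) real parameters of the model. For a product of independent
blocks the parameter counts add.
- categorical on 9 outcomes (probabilities sum to 1): 9-1 = 8.
- categorical on 5 outcomes (probabilities sum to 1): 5-1 = 4.
- categorical on 11 outcomes (probabilities sum to 1): 11-1 = 10.
Total = 8 + 4 + 10 = 22.
Dimension = 22

22


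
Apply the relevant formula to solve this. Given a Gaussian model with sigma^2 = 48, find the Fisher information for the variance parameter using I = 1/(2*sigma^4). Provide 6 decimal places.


Fisher information for variance: I(sigma^2) = 1/(2*sigma^4).
sigma^2 = 48, so sigma^4 = 2304.
I = 1/(2*2304) = 1/4608 = 0.000217

0.000217


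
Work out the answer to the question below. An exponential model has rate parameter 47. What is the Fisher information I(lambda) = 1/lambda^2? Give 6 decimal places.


Fisher information for exponential: I(lambda) = 1/lambda^2.
lambda = 47, lambda^2 = 2209.
I = 1/2209 = 0.000453

0.000453


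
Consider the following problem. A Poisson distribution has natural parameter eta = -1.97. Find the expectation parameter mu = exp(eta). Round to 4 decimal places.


Expectation parameter for Poisson exponential family:
mu = exp(eta).
eta = -1.97.
mu = exp(-1.97) = 0.1395

0.1395


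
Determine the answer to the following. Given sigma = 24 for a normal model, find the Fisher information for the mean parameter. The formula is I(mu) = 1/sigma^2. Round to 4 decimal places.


The Fisher information for the mean of a normal distribution is I(mu) = 1/sigma^2.
sigma = 24, so sigma^2 = 576.
I(mu) = 1/576 = 0.0017

0.0017


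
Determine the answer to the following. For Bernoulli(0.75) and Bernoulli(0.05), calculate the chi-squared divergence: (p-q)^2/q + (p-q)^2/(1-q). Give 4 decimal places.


Chi-squared divergence between Bernoulli distributions:
chi^2 = (p-q)^2/q + (p-q)^2/(1-q).
p = 0.75, q = 0.05, p-q = 0.7.
(p-q)^2 = 0.49.
term1 = 0.49/0.05 = 9.8.
term2 = 0.49/0.95 = 0.515789.
chi^2 = 9.8 + 0.515789 = 10.3158

10.3158


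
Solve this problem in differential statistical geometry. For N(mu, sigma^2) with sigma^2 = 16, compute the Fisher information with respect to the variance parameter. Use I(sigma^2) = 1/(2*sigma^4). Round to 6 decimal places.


Fisher information for variance: I(sigma^2) = 1/(2*sigma^4).
sigma^2 = 16, so sigma^4 = 256.
I = 1/(2*256) = 1/512 = 0.001953

0.001953


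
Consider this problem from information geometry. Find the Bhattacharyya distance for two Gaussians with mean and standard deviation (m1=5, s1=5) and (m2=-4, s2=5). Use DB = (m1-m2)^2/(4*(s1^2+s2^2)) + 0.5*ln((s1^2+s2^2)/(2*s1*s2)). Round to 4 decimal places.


Bhattacharyya distance between two Gaussians:
DB = (m1-m2)^2/(4*(s1^2+s2^2)) + (1/2)*ln((s1^2+s2^2)/(2*s1*s2)).
(m1-m2)^2 = (9)^2 = 81.
s1^2+s2^2 = 25 + 25 = 50.
term1 = 81/200 = 0.405.
term2 = 0.5*ln(50/50.0) = 0.0.
DB = 0.405 + 0.0 = 0.4050

0.4050


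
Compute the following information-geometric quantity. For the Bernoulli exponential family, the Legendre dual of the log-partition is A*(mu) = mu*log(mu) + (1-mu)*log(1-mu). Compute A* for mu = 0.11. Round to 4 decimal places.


Legendre transform for Bernoulli:
A*(mu) = mu*log(mu) + (1-mu)*log(1-mu).
mu = 0.11, 1-mu = 0.89.
mu*log(mu) = 0.11*log(0.11) = -0.2428.
(1-mu)*log(1-mu) = 0.89*log(0.89) = -0.103715.
A* = -0.2428 + -0.103715 = -0.3465

-0.3465


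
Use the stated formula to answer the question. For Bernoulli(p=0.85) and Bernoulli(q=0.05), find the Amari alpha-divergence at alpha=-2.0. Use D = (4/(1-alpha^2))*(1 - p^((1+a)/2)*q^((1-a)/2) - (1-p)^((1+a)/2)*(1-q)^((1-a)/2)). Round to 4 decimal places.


Amari alpha-divergence:
D = (4/(1-alpha^2))*(1 - p^((1+a)/2)*q^((1-a)/2) - (1-p)^((1+a)/2)*(1-q)^((1-a)/2)).
alpha = -2.0, p = 0.85, q = 0.05.
e1 = (1+alpha)/2 = -0.5, e2 = (1-alpha)/2 = 1.5.
t1 = p^e1 * q^e2 = 0.85^-0.5 * 0.05^1.5 = 0.012127.
t2 = (1-p)^e1 * (1-q)^e2 = 0.15^-0.5 * 0.95^1.5 = 2.390781.
4/(1-alpha^2) = -1.333333.
D = -1.333333*(1 - 0.012127 - 2.390781) = 1.8705

1.8705


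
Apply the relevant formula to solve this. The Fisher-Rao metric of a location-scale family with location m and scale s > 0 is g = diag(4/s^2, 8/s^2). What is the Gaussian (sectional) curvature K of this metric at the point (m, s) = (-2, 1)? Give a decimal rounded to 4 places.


The metric has the form g = (A dm^2 + B ds^2)/s^2 with A = 4, B = 8.
Substitute u = sqrt(A/B)*m: g = B*(du^2 + ds^2)/s^2, i.e. B times the
Poincare upper half-plane metric, which has constant Gaussian curvature -1.
Scaling a 2D metric by a constant c divides the Gaussian curvature by c,
so K = -1/B = -1/(8) = -0.1250 everywhere (the point (m, s) = (-2, 1) is irrelevant:
the curvature is constant).
The requested Gaussian curvature is K = -0.1250.

-0.1250


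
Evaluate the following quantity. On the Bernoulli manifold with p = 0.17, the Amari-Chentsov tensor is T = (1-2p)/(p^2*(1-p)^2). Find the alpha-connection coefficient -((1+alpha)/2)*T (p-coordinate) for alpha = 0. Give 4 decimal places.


Skewness (Amari-Chentsov) tensor: T = (1-2p)/(p^2*(1-p)^2).
p = 0.17, 1-2p = 0.66, p^2 = 0.0289, (1-p)^2 = 0.6889.
T = 0.66/(0.0289 * 0.6889) = 33.150487.
In the p-coordinate, Gamma^(alpha) = Gamma^(0) - (alpha/2)*T with Gamma^(0) = (1/2)*g'(p) = -T/2,
so Gamma^(alpha) = -((1+alpha)/2)*T.
alpha = 0, -(1+alpha)/2 = -0.5.
Gamma = -0.5 * 33.150487 = -16.5752

-16.5752
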